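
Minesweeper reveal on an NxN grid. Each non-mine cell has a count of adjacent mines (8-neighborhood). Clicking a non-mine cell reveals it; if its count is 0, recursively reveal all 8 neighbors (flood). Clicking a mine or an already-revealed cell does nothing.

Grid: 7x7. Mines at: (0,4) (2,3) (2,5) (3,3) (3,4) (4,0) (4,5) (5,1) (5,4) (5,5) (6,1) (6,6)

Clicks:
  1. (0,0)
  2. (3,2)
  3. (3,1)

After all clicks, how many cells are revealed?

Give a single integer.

Answer: 14

Derivation:
Click 1 (0,0) count=0: revealed 14 new [(0,0) (0,1) (0,2) (0,3) (1,0) (1,1) (1,2) (1,3) (2,0) (2,1) (2,2) (3,0) (3,1) (3,2)] -> total=14
Click 2 (3,2) count=2: revealed 0 new [(none)] -> total=14
Click 3 (3,1) count=1: revealed 0 new [(none)] -> total=14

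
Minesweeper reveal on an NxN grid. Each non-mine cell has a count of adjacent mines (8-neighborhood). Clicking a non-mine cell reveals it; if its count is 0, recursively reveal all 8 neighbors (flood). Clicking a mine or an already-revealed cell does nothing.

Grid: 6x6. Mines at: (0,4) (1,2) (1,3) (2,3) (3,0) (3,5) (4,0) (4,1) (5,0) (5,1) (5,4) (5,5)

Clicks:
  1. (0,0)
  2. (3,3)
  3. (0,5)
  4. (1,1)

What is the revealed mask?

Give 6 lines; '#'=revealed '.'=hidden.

Answer: ##...#
##....
##....
...#..
......
......

Derivation:
Click 1 (0,0) count=0: revealed 6 new [(0,0) (0,1) (1,0) (1,1) (2,0) (2,1)] -> total=6
Click 2 (3,3) count=1: revealed 1 new [(3,3)] -> total=7
Click 3 (0,5) count=1: revealed 1 new [(0,5)] -> total=8
Click 4 (1,1) count=1: revealed 0 new [(none)] -> total=8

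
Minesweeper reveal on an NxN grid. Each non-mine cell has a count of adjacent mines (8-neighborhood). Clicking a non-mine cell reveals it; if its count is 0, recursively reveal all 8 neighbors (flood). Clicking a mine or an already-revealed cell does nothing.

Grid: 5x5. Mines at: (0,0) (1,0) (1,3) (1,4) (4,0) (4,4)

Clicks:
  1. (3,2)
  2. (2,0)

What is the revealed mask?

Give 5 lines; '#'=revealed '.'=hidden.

Answer: .....
.....
####.
.###.
.###.

Derivation:
Click 1 (3,2) count=0: revealed 9 new [(2,1) (2,2) (2,3) (3,1) (3,2) (3,3) (4,1) (4,2) (4,3)] -> total=9
Click 2 (2,0) count=1: revealed 1 new [(2,0)] -> total=10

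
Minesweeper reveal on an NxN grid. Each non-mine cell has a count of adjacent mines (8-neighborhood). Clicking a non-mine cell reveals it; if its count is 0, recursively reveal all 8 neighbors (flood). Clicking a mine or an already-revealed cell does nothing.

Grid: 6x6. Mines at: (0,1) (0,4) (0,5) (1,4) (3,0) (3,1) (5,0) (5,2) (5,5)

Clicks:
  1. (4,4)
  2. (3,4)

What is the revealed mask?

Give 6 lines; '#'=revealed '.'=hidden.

Answer: ......
......
..####
..####
..####
......

Derivation:
Click 1 (4,4) count=1: revealed 1 new [(4,4)] -> total=1
Click 2 (3,4) count=0: revealed 11 new [(2,2) (2,3) (2,4) (2,5) (3,2) (3,3) (3,4) (3,5) (4,2) (4,3) (4,5)] -> total=12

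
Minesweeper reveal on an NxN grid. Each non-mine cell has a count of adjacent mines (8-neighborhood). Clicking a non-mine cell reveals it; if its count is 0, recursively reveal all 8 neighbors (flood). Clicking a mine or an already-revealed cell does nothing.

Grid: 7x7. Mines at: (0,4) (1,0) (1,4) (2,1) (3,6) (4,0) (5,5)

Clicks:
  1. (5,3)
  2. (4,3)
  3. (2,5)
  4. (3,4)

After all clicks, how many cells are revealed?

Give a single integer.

Answer: 24

Derivation:
Click 1 (5,3) count=0: revealed 24 new [(2,2) (2,3) (2,4) (2,5) (3,1) (3,2) (3,3) (3,4) (3,5) (4,1) (4,2) (4,3) (4,4) (4,5) (5,0) (5,1) (5,2) (5,3) (5,4) (6,0) (6,1) (6,2) (6,3) (6,4)] -> total=24
Click 2 (4,3) count=0: revealed 0 new [(none)] -> total=24
Click 3 (2,5) count=2: revealed 0 new [(none)] -> total=24
Click 4 (3,4) count=0: revealed 0 new [(none)] -> total=24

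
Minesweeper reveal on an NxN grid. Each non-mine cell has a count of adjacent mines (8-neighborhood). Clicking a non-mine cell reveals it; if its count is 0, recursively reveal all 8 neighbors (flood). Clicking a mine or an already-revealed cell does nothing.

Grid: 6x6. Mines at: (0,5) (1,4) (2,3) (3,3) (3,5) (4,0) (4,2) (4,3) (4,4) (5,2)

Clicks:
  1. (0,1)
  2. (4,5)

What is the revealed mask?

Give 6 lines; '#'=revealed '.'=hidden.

Click 1 (0,1) count=0: revealed 14 new [(0,0) (0,1) (0,2) (0,3) (1,0) (1,1) (1,2) (1,3) (2,0) (2,1) (2,2) (3,0) (3,1) (3,2)] -> total=14
Click 2 (4,5) count=2: revealed 1 new [(4,5)] -> total=15

Answer: ####..
####..
###...
###...
.....#
......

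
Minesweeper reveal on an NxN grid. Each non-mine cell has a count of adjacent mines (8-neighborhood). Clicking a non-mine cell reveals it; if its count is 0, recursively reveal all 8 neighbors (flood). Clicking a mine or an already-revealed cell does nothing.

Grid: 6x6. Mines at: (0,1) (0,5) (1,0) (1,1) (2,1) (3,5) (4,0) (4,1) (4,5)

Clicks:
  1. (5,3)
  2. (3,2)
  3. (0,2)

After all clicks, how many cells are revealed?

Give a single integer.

Answer: 18

Derivation:
Click 1 (5,3) count=0: revealed 18 new [(0,2) (0,3) (0,4) (1,2) (1,3) (1,4) (2,2) (2,3) (2,4) (3,2) (3,3) (3,4) (4,2) (4,3) (4,4) (5,2) (5,3) (5,4)] -> total=18
Click 2 (3,2) count=2: revealed 0 new [(none)] -> total=18
Click 3 (0,2) count=2: revealed 0 new [(none)] -> total=18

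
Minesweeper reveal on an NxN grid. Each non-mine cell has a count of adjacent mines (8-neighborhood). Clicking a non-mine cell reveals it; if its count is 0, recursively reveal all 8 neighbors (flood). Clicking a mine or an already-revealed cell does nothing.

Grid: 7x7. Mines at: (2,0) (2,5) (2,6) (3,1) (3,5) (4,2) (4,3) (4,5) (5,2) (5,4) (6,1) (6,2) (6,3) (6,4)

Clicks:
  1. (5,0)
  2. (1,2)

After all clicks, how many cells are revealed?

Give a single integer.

Click 1 (5,0) count=1: revealed 1 new [(5,0)] -> total=1
Click 2 (1,2) count=0: revealed 21 new [(0,0) (0,1) (0,2) (0,3) (0,4) (0,5) (0,6) (1,0) (1,1) (1,2) (1,3) (1,4) (1,5) (1,6) (2,1) (2,2) (2,3) (2,4) (3,2) (3,3) (3,4)] -> total=22

Answer: 22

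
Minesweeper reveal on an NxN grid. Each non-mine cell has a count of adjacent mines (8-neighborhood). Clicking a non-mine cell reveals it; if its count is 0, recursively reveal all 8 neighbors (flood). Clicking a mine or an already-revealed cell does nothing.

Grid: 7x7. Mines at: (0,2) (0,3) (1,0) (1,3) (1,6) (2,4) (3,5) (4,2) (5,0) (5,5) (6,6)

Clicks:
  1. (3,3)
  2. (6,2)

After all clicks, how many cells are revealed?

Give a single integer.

Answer: 9

Derivation:
Click 1 (3,3) count=2: revealed 1 new [(3,3)] -> total=1
Click 2 (6,2) count=0: revealed 8 new [(5,1) (5,2) (5,3) (5,4) (6,1) (6,2) (6,3) (6,4)] -> total=9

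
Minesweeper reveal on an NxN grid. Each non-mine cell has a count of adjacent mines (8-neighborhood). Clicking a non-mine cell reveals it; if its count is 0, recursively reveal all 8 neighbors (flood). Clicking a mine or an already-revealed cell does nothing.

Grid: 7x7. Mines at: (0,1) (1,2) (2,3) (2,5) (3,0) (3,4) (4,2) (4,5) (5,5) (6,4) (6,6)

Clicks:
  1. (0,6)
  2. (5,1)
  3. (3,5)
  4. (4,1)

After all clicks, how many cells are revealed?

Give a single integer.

Answer: 11

Derivation:
Click 1 (0,6) count=0: revealed 8 new [(0,3) (0,4) (0,5) (0,6) (1,3) (1,4) (1,5) (1,6)] -> total=8
Click 2 (5,1) count=1: revealed 1 new [(5,1)] -> total=9
Click 3 (3,5) count=3: revealed 1 new [(3,5)] -> total=10
Click 4 (4,1) count=2: revealed 1 new [(4,1)] -> total=11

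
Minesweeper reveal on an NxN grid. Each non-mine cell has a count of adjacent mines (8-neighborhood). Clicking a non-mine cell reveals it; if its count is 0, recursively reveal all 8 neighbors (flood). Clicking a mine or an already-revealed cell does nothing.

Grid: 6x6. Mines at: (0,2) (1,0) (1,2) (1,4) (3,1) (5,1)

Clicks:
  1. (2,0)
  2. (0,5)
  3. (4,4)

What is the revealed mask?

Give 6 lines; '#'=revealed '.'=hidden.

Click 1 (2,0) count=2: revealed 1 new [(2,0)] -> total=1
Click 2 (0,5) count=1: revealed 1 new [(0,5)] -> total=2
Click 3 (4,4) count=0: revealed 16 new [(2,2) (2,3) (2,4) (2,5) (3,2) (3,3) (3,4) (3,5) (4,2) (4,3) (4,4) (4,5) (5,2) (5,3) (5,4) (5,5)] -> total=18

Answer: .....#
......
#.####
..####
..####
..####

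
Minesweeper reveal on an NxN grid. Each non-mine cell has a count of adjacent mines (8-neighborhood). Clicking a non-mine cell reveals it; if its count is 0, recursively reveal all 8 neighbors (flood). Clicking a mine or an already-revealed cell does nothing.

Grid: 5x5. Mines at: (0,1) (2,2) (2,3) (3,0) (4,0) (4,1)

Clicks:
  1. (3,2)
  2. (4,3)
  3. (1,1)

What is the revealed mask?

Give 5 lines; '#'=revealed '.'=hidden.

Click 1 (3,2) count=3: revealed 1 new [(3,2)] -> total=1
Click 2 (4,3) count=0: revealed 5 new [(3,3) (3,4) (4,2) (4,3) (4,4)] -> total=6
Click 3 (1,1) count=2: revealed 1 new [(1,1)] -> total=7

Answer: .....
.#...
.....
..###
..###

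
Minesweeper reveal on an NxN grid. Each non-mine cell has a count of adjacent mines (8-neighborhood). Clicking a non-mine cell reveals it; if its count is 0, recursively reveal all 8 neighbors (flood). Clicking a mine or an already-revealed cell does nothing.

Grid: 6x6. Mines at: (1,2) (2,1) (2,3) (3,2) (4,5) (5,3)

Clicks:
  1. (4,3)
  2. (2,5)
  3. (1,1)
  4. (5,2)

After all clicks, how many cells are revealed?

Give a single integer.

Click 1 (4,3) count=2: revealed 1 new [(4,3)] -> total=1
Click 2 (2,5) count=0: revealed 10 new [(0,3) (0,4) (0,5) (1,3) (1,4) (1,5) (2,4) (2,5) (3,4) (3,5)] -> total=11
Click 3 (1,1) count=2: revealed 1 new [(1,1)] -> total=12
Click 4 (5,2) count=1: revealed 1 new [(5,2)] -> total=13

Answer: 13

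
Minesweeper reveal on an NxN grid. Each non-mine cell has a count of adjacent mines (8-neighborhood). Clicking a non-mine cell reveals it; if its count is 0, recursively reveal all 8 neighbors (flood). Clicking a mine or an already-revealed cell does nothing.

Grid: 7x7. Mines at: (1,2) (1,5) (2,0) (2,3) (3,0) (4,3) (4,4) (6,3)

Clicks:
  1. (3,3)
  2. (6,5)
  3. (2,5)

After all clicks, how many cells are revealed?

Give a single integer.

Click 1 (3,3) count=3: revealed 1 new [(3,3)] -> total=1
Click 2 (6,5) count=0: revealed 12 new [(2,5) (2,6) (3,5) (3,6) (4,5) (4,6) (5,4) (5,5) (5,6) (6,4) (6,5) (6,6)] -> total=13
Click 3 (2,5) count=1: revealed 0 new [(none)] -> total=13

Answer: 13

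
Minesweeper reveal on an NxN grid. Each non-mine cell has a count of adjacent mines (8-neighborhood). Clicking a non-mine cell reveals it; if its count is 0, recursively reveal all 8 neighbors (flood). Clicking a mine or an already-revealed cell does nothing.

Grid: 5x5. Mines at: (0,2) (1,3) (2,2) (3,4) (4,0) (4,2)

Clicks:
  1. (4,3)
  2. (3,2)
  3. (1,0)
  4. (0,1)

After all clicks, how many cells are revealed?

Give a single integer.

Click 1 (4,3) count=2: revealed 1 new [(4,3)] -> total=1
Click 2 (3,2) count=2: revealed 1 new [(3,2)] -> total=2
Click 3 (1,0) count=0: revealed 8 new [(0,0) (0,1) (1,0) (1,1) (2,0) (2,1) (3,0) (3,1)] -> total=10
Click 4 (0,1) count=1: revealed 0 new [(none)] -> total=10

Answer: 10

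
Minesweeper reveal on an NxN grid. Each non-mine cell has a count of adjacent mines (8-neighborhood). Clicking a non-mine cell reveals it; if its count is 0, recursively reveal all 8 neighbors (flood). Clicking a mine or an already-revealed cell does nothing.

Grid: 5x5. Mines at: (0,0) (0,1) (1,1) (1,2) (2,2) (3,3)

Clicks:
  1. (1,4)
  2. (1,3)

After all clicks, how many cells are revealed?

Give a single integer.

Answer: 6

Derivation:
Click 1 (1,4) count=0: revealed 6 new [(0,3) (0,4) (1,3) (1,4) (2,3) (2,4)] -> total=6
Click 2 (1,3) count=2: revealed 0 new [(none)] -> total=6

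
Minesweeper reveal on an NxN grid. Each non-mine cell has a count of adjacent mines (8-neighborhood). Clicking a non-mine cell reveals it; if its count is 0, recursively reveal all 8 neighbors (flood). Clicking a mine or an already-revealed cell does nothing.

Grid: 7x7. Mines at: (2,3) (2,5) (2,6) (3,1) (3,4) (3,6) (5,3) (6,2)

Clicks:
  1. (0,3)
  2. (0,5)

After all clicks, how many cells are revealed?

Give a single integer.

Click 1 (0,3) count=0: revealed 17 new [(0,0) (0,1) (0,2) (0,3) (0,4) (0,5) (0,6) (1,0) (1,1) (1,2) (1,3) (1,4) (1,5) (1,6) (2,0) (2,1) (2,2)] -> total=17
Click 2 (0,5) count=0: revealed 0 new [(none)] -> total=17

Answer: 17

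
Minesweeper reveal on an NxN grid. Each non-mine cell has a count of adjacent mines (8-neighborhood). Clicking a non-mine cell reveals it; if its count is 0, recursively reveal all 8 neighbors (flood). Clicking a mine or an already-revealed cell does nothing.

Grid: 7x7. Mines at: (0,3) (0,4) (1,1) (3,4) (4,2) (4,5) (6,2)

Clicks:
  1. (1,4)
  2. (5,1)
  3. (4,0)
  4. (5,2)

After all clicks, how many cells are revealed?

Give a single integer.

Answer: 12

Derivation:
Click 1 (1,4) count=2: revealed 1 new [(1,4)] -> total=1
Click 2 (5,1) count=2: revealed 1 new [(5,1)] -> total=2
Click 3 (4,0) count=0: revealed 9 new [(2,0) (2,1) (3,0) (3,1) (4,0) (4,1) (5,0) (6,0) (6,1)] -> total=11
Click 4 (5,2) count=2: revealed 1 new [(5,2)] -> total=12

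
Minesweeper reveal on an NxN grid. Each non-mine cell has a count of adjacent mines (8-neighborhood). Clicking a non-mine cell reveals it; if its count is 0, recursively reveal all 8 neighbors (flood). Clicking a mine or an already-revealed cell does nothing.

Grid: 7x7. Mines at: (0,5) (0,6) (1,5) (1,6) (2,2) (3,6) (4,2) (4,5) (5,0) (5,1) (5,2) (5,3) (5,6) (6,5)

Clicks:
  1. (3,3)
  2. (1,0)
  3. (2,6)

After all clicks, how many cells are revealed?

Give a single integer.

Answer: 18

Derivation:
Click 1 (3,3) count=2: revealed 1 new [(3,3)] -> total=1
Click 2 (1,0) count=0: revealed 16 new [(0,0) (0,1) (0,2) (0,3) (0,4) (1,0) (1,1) (1,2) (1,3) (1,4) (2,0) (2,1) (3,0) (3,1) (4,0) (4,1)] -> total=17
Click 3 (2,6) count=3: revealed 1 new [(2,6)] -> total=18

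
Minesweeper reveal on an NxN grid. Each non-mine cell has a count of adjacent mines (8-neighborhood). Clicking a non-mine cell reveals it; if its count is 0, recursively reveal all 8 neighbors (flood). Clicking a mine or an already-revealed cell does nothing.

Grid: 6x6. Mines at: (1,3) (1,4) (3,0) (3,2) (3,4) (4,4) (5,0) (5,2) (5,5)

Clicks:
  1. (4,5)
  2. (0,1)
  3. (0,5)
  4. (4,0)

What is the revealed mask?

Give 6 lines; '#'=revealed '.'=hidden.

Click 1 (4,5) count=3: revealed 1 new [(4,5)] -> total=1
Click 2 (0,1) count=0: revealed 9 new [(0,0) (0,1) (0,2) (1,0) (1,1) (1,2) (2,0) (2,1) (2,2)] -> total=10
Click 3 (0,5) count=1: revealed 1 new [(0,5)] -> total=11
Click 4 (4,0) count=2: revealed 1 new [(4,0)] -> total=12

Answer: ###..#
###...
###...
......
#....#
......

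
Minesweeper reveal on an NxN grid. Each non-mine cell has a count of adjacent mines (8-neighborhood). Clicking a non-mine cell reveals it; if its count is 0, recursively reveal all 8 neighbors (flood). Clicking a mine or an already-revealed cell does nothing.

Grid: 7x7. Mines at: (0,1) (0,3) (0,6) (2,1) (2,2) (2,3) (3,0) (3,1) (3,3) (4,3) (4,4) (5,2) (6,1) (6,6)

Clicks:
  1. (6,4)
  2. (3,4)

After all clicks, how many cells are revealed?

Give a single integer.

Answer: 7

Derivation:
Click 1 (6,4) count=0: revealed 6 new [(5,3) (5,4) (5,5) (6,3) (6,4) (6,5)] -> total=6
Click 2 (3,4) count=4: revealed 1 new [(3,4)] -> total=7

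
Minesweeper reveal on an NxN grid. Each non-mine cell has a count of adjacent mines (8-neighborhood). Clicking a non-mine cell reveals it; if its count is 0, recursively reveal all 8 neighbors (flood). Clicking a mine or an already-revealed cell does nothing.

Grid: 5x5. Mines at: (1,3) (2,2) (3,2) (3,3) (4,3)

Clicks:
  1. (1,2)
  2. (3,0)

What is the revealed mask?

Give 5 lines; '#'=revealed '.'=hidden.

Answer: ###..
###..
##...
##...
##...

Derivation:
Click 1 (1,2) count=2: revealed 1 new [(1,2)] -> total=1
Click 2 (3,0) count=0: revealed 11 new [(0,0) (0,1) (0,2) (1,0) (1,1) (2,0) (2,1) (3,0) (3,1) (4,0) (4,1)] -> total=12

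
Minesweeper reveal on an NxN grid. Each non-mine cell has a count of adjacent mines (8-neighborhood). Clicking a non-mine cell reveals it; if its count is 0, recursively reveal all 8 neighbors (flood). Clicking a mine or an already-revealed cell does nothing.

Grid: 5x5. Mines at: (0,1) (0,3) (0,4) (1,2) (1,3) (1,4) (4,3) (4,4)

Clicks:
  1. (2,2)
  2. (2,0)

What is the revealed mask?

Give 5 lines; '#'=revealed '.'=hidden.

Answer: .....
##...
###..
###..
###..

Derivation:
Click 1 (2,2) count=2: revealed 1 new [(2,2)] -> total=1
Click 2 (2,0) count=0: revealed 10 new [(1,0) (1,1) (2,0) (2,1) (3,0) (3,1) (3,2) (4,0) (4,1) (4,2)] -> total=11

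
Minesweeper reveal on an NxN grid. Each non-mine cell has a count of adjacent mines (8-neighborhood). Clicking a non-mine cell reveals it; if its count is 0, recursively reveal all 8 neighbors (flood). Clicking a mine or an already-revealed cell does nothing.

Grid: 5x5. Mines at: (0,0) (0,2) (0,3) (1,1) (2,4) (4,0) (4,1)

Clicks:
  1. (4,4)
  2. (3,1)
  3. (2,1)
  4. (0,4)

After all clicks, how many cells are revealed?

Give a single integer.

Answer: 9

Derivation:
Click 1 (4,4) count=0: revealed 6 new [(3,2) (3,3) (3,4) (4,2) (4,3) (4,4)] -> total=6
Click 2 (3,1) count=2: revealed 1 new [(3,1)] -> total=7
Click 3 (2,1) count=1: revealed 1 new [(2,1)] -> total=8
Click 4 (0,4) count=1: revealed 1 new [(0,4)] -> total=9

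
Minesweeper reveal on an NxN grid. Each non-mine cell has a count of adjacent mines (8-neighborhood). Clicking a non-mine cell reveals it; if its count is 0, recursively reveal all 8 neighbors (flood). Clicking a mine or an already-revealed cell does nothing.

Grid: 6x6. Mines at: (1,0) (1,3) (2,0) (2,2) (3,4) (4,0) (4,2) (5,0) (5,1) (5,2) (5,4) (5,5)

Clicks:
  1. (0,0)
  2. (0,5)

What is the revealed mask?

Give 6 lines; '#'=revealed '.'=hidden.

Answer: #...##
....##
....##
......
......
......

Derivation:
Click 1 (0,0) count=1: revealed 1 new [(0,0)] -> total=1
Click 2 (0,5) count=0: revealed 6 new [(0,4) (0,5) (1,4) (1,5) (2,4) (2,5)] -> total=7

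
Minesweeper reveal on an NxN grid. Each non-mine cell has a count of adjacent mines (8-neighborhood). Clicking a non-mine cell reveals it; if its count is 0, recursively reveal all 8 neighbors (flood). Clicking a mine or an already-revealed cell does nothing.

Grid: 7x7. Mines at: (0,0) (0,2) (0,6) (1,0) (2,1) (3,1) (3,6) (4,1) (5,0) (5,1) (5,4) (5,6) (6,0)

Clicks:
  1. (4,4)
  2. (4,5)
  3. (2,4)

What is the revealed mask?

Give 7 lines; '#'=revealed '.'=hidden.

Click 1 (4,4) count=1: revealed 1 new [(4,4)] -> total=1
Click 2 (4,5) count=3: revealed 1 new [(4,5)] -> total=2
Click 3 (2,4) count=0: revealed 17 new [(0,3) (0,4) (0,5) (1,2) (1,3) (1,4) (1,5) (2,2) (2,3) (2,4) (2,5) (3,2) (3,3) (3,4) (3,5) (4,2) (4,3)] -> total=19

Answer: ...###.
..####.
..####.
..####.
..####.
.......
.......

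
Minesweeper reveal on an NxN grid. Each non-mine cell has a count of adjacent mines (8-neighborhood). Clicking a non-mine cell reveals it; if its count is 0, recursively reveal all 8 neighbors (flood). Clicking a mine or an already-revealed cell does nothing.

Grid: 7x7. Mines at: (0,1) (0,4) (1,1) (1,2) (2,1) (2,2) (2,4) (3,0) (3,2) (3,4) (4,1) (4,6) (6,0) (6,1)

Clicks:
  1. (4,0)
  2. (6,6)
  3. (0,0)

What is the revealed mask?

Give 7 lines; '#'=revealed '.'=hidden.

Click 1 (4,0) count=2: revealed 1 new [(4,0)] -> total=1
Click 2 (6,6) count=0: revealed 14 new [(4,2) (4,3) (4,4) (4,5) (5,2) (5,3) (5,4) (5,5) (5,6) (6,2) (6,3) (6,4) (6,5) (6,6)] -> total=15
Click 3 (0,0) count=2: revealed 1 new [(0,0)] -> total=16

Answer: #......
.......
.......
.......
#.####.
..#####
..#####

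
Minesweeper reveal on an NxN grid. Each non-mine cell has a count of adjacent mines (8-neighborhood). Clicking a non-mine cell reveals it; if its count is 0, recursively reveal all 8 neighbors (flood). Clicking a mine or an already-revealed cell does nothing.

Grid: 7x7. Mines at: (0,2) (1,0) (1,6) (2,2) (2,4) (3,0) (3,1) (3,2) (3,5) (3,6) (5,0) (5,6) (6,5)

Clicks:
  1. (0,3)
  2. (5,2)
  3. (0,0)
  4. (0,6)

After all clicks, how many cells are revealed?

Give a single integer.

Click 1 (0,3) count=1: revealed 1 new [(0,3)] -> total=1
Click 2 (5,2) count=0: revealed 12 new [(4,1) (4,2) (4,3) (4,4) (5,1) (5,2) (5,3) (5,4) (6,1) (6,2) (6,3) (6,4)] -> total=13
Click 3 (0,0) count=1: revealed 1 new [(0,0)] -> total=14
Click 4 (0,6) count=1: revealed 1 new [(0,6)] -> total=15

Answer: 15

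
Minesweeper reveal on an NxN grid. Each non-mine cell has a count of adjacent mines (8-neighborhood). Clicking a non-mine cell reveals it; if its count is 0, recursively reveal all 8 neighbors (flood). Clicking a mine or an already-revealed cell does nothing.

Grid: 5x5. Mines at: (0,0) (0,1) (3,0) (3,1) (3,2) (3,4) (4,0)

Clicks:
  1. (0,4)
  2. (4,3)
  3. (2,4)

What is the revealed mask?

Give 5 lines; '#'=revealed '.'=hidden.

Click 1 (0,4) count=0: revealed 9 new [(0,2) (0,3) (0,4) (1,2) (1,3) (1,4) (2,2) (2,3) (2,4)] -> total=9
Click 2 (4,3) count=2: revealed 1 new [(4,3)] -> total=10
Click 3 (2,4) count=1: revealed 0 new [(none)] -> total=10

Answer: ..###
..###
..###
.....
...#.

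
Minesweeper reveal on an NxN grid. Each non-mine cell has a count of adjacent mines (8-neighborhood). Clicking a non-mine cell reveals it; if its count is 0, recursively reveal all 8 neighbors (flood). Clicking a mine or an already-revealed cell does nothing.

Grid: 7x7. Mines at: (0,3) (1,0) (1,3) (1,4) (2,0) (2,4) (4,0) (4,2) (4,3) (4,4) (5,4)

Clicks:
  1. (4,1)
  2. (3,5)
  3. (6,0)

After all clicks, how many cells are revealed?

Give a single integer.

Click 1 (4,1) count=2: revealed 1 new [(4,1)] -> total=1
Click 2 (3,5) count=2: revealed 1 new [(3,5)] -> total=2
Click 3 (6,0) count=0: revealed 8 new [(5,0) (5,1) (5,2) (5,3) (6,0) (6,1) (6,2) (6,3)] -> total=10

Answer: 10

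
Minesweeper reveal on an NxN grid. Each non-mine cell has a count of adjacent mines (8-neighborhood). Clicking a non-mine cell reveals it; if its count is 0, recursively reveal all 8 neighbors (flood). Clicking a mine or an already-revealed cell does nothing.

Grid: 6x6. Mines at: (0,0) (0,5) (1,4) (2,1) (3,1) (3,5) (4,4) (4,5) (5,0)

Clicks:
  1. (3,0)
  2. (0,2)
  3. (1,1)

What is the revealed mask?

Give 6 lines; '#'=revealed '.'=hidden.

Answer: .###..
.###..
......
#.....
......
......

Derivation:
Click 1 (3,0) count=2: revealed 1 new [(3,0)] -> total=1
Click 2 (0,2) count=0: revealed 6 new [(0,1) (0,2) (0,3) (1,1) (1,2) (1,3)] -> total=7
Click 3 (1,1) count=2: revealed 0 new [(none)] -> total=7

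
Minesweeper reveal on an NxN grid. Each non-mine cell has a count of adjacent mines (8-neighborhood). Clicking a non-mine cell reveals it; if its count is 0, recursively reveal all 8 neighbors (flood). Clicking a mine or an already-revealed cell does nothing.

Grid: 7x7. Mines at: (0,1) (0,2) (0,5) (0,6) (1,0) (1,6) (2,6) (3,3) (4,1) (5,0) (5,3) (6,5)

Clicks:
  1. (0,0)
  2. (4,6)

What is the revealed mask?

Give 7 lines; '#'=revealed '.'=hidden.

Answer: #......
.......
.......
....###
....###
....###
.......

Derivation:
Click 1 (0,0) count=2: revealed 1 new [(0,0)] -> total=1
Click 2 (4,6) count=0: revealed 9 new [(3,4) (3,5) (3,6) (4,4) (4,5) (4,6) (5,4) (5,5) (5,6)] -> total=10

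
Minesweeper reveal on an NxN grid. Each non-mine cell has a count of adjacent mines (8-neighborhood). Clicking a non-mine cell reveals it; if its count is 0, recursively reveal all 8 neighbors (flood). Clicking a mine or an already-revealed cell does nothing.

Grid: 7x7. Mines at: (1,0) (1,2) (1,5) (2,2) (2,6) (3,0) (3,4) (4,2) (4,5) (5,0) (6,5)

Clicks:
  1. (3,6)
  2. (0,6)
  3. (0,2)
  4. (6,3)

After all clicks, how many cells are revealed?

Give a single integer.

Answer: 11

Derivation:
Click 1 (3,6) count=2: revealed 1 new [(3,6)] -> total=1
Click 2 (0,6) count=1: revealed 1 new [(0,6)] -> total=2
Click 3 (0,2) count=1: revealed 1 new [(0,2)] -> total=3
Click 4 (6,3) count=0: revealed 8 new [(5,1) (5,2) (5,3) (5,4) (6,1) (6,2) (6,3) (6,4)] -> total=11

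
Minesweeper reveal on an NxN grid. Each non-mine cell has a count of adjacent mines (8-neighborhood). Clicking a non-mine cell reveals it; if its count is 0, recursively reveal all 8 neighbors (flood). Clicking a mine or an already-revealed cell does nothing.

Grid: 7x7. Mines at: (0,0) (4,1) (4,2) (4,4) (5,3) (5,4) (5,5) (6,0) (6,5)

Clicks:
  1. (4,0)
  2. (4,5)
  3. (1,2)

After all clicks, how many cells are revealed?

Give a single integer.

Answer: 30

Derivation:
Click 1 (4,0) count=1: revealed 1 new [(4,0)] -> total=1
Click 2 (4,5) count=3: revealed 1 new [(4,5)] -> total=2
Click 3 (1,2) count=0: revealed 28 new [(0,1) (0,2) (0,3) (0,4) (0,5) (0,6) (1,0) (1,1) (1,2) (1,3) (1,4) (1,5) (1,6) (2,0) (2,1) (2,2) (2,3) (2,4) (2,5) (2,6) (3,0) (3,1) (3,2) (3,3) (3,4) (3,5) (3,6) (4,6)] -> total=30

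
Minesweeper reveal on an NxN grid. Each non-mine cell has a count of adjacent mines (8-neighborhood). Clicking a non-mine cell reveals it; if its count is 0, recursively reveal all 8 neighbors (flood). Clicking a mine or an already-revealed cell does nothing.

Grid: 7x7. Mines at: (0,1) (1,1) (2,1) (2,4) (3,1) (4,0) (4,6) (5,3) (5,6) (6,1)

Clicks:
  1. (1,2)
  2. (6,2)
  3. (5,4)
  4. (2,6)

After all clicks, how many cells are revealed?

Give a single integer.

Click 1 (1,2) count=3: revealed 1 new [(1,2)] -> total=1
Click 2 (6,2) count=2: revealed 1 new [(6,2)] -> total=2
Click 3 (5,4) count=1: revealed 1 new [(5,4)] -> total=3
Click 4 (2,6) count=0: revealed 13 new [(0,2) (0,3) (0,4) (0,5) (0,6) (1,3) (1,4) (1,5) (1,6) (2,5) (2,6) (3,5) (3,6)] -> total=16

Answer: 16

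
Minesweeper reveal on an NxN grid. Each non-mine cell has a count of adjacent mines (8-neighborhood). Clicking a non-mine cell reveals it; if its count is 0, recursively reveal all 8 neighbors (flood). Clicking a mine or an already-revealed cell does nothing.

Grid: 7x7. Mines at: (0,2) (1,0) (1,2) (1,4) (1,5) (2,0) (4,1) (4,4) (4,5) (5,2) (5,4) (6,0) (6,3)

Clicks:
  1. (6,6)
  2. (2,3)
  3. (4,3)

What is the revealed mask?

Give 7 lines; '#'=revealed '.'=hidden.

Click 1 (6,6) count=0: revealed 4 new [(5,5) (5,6) (6,5) (6,6)] -> total=4
Click 2 (2,3) count=2: revealed 1 new [(2,3)] -> total=5
Click 3 (4,3) count=3: revealed 1 new [(4,3)] -> total=6

Answer: .......
.......
...#...
.......
...#...
.....##
.....##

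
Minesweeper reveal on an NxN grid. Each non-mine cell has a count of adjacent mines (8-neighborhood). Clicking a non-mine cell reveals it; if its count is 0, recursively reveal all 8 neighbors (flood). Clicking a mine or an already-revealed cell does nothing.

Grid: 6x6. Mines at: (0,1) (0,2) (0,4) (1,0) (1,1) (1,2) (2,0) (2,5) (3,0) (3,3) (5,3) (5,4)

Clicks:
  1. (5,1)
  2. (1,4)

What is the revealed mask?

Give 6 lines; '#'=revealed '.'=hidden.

Answer: ......
....#.
......
......
###...
###...

Derivation:
Click 1 (5,1) count=0: revealed 6 new [(4,0) (4,1) (4,2) (5,0) (5,1) (5,2)] -> total=6
Click 2 (1,4) count=2: revealed 1 new [(1,4)] -> total=7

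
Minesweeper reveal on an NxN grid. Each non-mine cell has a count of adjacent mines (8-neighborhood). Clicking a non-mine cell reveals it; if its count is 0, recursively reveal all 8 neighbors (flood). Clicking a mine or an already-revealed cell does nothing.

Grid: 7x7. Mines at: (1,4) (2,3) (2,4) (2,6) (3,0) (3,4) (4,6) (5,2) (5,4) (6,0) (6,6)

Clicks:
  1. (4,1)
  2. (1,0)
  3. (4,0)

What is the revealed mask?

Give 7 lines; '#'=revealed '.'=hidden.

Click 1 (4,1) count=2: revealed 1 new [(4,1)] -> total=1
Click 2 (1,0) count=0: revealed 11 new [(0,0) (0,1) (0,2) (0,3) (1,0) (1,1) (1,2) (1,3) (2,0) (2,1) (2,2)] -> total=12
Click 3 (4,0) count=1: revealed 1 new [(4,0)] -> total=13

Answer: ####...
####...
###....
.......
##.....
.......
.......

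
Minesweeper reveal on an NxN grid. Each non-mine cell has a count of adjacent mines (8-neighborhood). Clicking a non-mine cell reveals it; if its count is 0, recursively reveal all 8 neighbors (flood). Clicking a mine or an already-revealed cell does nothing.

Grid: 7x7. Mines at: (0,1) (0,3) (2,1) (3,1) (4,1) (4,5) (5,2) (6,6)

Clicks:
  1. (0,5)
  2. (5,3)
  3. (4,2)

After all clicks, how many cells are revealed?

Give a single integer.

Click 1 (0,5) count=0: revealed 21 new [(0,4) (0,5) (0,6) (1,2) (1,3) (1,4) (1,5) (1,6) (2,2) (2,3) (2,4) (2,5) (2,6) (3,2) (3,3) (3,4) (3,5) (3,6) (4,2) (4,3) (4,4)] -> total=21
Click 2 (5,3) count=1: revealed 1 new [(5,3)] -> total=22
Click 3 (4,2) count=3: revealed 0 new [(none)] -> total=22

Answer: 22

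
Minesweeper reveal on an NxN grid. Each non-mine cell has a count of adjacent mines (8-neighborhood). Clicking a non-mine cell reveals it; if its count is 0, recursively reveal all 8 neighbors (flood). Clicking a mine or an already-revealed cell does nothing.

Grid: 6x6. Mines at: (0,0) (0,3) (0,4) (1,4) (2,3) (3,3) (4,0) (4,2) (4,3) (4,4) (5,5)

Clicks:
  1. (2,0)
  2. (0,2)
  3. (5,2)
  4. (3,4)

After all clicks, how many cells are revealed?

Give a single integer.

Click 1 (2,0) count=0: revealed 9 new [(1,0) (1,1) (1,2) (2,0) (2,1) (2,2) (3,0) (3,1) (3,2)] -> total=9
Click 2 (0,2) count=1: revealed 1 new [(0,2)] -> total=10
Click 3 (5,2) count=2: revealed 1 new [(5,2)] -> total=11
Click 4 (3,4) count=4: revealed 1 new [(3,4)] -> total=12

Answer: 12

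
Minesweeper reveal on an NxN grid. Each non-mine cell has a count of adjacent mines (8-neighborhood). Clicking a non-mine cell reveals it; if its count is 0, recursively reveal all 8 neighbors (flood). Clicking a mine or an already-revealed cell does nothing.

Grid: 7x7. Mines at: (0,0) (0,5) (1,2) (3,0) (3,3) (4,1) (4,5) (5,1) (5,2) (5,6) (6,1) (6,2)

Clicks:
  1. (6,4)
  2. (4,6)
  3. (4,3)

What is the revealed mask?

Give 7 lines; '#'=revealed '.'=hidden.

Answer: .......
.......
.......
.......
...#..#
...###.
...###.

Derivation:
Click 1 (6,4) count=0: revealed 6 new [(5,3) (5,4) (5,5) (6,3) (6,4) (6,5)] -> total=6
Click 2 (4,6) count=2: revealed 1 new [(4,6)] -> total=7
Click 3 (4,3) count=2: revealed 1 new [(4,3)] -> total=8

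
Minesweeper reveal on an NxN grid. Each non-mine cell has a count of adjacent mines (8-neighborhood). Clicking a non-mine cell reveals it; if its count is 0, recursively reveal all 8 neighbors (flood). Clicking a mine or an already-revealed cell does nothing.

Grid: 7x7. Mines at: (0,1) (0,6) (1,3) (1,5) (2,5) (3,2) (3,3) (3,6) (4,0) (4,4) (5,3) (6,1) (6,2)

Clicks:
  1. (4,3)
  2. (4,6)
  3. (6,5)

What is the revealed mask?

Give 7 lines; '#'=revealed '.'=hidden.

Answer: .......
.......
.......
.......
...#.##
....###
....###

Derivation:
Click 1 (4,3) count=4: revealed 1 new [(4,3)] -> total=1
Click 2 (4,6) count=1: revealed 1 new [(4,6)] -> total=2
Click 3 (6,5) count=0: revealed 7 new [(4,5) (5,4) (5,5) (5,6) (6,4) (6,5) (6,6)] -> total=9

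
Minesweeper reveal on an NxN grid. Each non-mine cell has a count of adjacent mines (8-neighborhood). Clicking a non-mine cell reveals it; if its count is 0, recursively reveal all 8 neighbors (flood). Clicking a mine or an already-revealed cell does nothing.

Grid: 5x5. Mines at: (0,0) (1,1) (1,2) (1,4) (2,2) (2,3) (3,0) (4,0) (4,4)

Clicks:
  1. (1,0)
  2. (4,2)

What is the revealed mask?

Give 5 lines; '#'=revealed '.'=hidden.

Answer: .....
#....
.....
.###.
.###.

Derivation:
Click 1 (1,0) count=2: revealed 1 new [(1,0)] -> total=1
Click 2 (4,2) count=0: revealed 6 new [(3,1) (3,2) (3,3) (4,1) (4,2) (4,3)] -> total=7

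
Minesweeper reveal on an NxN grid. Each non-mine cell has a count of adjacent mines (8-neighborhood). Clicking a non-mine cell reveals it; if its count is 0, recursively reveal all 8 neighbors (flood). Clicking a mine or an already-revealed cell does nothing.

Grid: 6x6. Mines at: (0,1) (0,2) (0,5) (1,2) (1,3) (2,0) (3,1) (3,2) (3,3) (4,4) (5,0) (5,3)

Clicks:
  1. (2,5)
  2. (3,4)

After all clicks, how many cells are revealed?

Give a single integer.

Click 1 (2,5) count=0: revealed 6 new [(1,4) (1,5) (2,4) (2,5) (3,4) (3,5)] -> total=6
Click 2 (3,4) count=2: revealed 0 new [(none)] -> total=6

Answer: 6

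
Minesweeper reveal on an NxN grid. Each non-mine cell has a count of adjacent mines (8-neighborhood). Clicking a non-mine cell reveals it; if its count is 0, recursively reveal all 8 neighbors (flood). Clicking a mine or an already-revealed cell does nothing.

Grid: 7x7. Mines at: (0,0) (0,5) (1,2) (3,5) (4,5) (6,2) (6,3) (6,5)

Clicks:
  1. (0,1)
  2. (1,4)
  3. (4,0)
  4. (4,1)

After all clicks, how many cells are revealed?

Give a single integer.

Answer: 26

Derivation:
Click 1 (0,1) count=2: revealed 1 new [(0,1)] -> total=1
Click 2 (1,4) count=1: revealed 1 new [(1,4)] -> total=2
Click 3 (4,0) count=0: revealed 24 new [(1,0) (1,1) (2,0) (2,1) (2,2) (2,3) (2,4) (3,0) (3,1) (3,2) (3,3) (3,4) (4,0) (4,1) (4,2) (4,3) (4,4) (5,0) (5,1) (5,2) (5,3) (5,4) (6,0) (6,1)] -> total=26
Click 4 (4,1) count=0: revealed 0 new [(none)] -> total=26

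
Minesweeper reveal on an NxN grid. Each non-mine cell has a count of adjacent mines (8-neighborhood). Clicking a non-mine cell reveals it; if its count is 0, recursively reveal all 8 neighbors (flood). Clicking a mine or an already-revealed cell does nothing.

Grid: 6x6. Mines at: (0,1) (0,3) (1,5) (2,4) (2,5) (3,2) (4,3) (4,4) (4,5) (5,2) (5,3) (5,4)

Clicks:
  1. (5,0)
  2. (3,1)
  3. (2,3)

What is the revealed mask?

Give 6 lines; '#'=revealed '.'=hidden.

Click 1 (5,0) count=0: revealed 10 new [(1,0) (1,1) (2,0) (2,1) (3,0) (3,1) (4,0) (4,1) (5,0) (5,1)] -> total=10
Click 2 (3,1) count=1: revealed 0 new [(none)] -> total=10
Click 3 (2,3) count=2: revealed 1 new [(2,3)] -> total=11

Answer: ......
##....
##.#..
##....
##....
##....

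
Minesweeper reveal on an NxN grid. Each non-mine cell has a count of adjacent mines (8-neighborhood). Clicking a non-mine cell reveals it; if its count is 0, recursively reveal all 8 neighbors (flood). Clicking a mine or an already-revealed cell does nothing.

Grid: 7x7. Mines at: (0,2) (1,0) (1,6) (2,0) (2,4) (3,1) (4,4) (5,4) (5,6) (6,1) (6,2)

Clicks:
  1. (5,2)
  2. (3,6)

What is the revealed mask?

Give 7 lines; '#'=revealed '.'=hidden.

Click 1 (5,2) count=2: revealed 1 new [(5,2)] -> total=1
Click 2 (3,6) count=0: revealed 6 new [(2,5) (2,6) (3,5) (3,6) (4,5) (4,6)] -> total=7

Answer: .......
.......
.....##
.....##
.....##
..#....
.......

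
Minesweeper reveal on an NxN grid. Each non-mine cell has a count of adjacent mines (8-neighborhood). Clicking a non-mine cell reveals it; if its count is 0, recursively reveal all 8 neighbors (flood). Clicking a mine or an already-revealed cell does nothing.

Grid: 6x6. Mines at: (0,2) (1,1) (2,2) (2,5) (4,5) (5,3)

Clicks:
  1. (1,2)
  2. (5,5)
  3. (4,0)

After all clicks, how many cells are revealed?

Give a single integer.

Answer: 13

Derivation:
Click 1 (1,2) count=3: revealed 1 new [(1,2)] -> total=1
Click 2 (5,5) count=1: revealed 1 new [(5,5)] -> total=2
Click 3 (4,0) count=0: revealed 11 new [(2,0) (2,1) (3,0) (3,1) (3,2) (4,0) (4,1) (4,2) (5,0) (5,1) (5,2)] -> total=13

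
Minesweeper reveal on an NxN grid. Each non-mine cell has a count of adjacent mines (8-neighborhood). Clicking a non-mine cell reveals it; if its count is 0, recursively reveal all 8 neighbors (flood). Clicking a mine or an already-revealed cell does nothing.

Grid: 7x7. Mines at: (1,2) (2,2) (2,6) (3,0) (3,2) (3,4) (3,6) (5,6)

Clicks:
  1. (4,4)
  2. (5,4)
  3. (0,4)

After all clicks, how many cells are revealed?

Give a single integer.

Click 1 (4,4) count=1: revealed 1 new [(4,4)] -> total=1
Click 2 (5,4) count=0: revealed 17 new [(4,0) (4,1) (4,2) (4,3) (4,5) (5,0) (5,1) (5,2) (5,3) (5,4) (5,5) (6,0) (6,1) (6,2) (6,3) (6,4) (6,5)] -> total=18
Click 3 (0,4) count=0: revealed 11 new [(0,3) (0,4) (0,5) (0,6) (1,3) (1,4) (1,5) (1,6) (2,3) (2,4) (2,5)] -> total=29

Answer: 29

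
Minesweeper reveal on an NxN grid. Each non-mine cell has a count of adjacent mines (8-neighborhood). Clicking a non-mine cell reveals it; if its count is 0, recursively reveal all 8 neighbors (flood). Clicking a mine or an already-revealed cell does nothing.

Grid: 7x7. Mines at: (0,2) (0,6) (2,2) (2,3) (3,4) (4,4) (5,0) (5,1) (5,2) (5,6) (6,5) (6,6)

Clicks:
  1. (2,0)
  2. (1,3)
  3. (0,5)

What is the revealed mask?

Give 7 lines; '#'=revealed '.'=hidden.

Click 1 (2,0) count=0: revealed 10 new [(0,0) (0,1) (1,0) (1,1) (2,0) (2,1) (3,0) (3,1) (4,0) (4,1)] -> total=10
Click 2 (1,3) count=3: revealed 1 new [(1,3)] -> total=11
Click 3 (0,5) count=1: revealed 1 new [(0,5)] -> total=12

Answer: ##...#.
##.#...
##.....
##.....
##.....
.......
.......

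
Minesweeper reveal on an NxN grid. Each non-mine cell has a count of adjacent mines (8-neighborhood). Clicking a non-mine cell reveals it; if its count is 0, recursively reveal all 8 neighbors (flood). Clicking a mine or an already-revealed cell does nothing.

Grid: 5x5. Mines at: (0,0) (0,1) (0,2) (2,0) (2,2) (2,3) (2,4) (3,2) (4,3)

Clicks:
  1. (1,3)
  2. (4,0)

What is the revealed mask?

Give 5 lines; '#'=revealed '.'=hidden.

Answer: .....
...#.
.....
##...
##...

Derivation:
Click 1 (1,3) count=4: revealed 1 new [(1,3)] -> total=1
Click 2 (4,0) count=0: revealed 4 new [(3,0) (3,1) (4,0) (4,1)] -> total=5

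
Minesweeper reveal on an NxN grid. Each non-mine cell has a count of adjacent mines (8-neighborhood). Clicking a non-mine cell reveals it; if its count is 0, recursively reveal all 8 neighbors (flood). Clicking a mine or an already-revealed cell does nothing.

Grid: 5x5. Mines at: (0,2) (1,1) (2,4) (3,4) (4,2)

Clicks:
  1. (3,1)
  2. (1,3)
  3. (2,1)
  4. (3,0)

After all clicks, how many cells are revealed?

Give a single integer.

Click 1 (3,1) count=1: revealed 1 new [(3,1)] -> total=1
Click 2 (1,3) count=2: revealed 1 new [(1,3)] -> total=2
Click 3 (2,1) count=1: revealed 1 new [(2,1)] -> total=3
Click 4 (3,0) count=0: revealed 4 new [(2,0) (3,0) (4,0) (4,1)] -> total=7

Answer: 7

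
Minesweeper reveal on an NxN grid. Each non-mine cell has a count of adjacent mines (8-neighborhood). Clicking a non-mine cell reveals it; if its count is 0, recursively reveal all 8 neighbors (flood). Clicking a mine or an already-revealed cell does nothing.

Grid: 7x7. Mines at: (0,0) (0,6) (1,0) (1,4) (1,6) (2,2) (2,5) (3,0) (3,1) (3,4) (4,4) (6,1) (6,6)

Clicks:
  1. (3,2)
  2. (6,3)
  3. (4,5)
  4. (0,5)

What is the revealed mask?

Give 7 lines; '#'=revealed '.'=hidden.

Answer: .....#.
.......
.......
..#....
.....#.
..####.
..####.

Derivation:
Click 1 (3,2) count=2: revealed 1 new [(3,2)] -> total=1
Click 2 (6,3) count=0: revealed 8 new [(5,2) (5,3) (5,4) (5,5) (6,2) (6,3) (6,4) (6,5)] -> total=9
Click 3 (4,5) count=2: revealed 1 new [(4,5)] -> total=10
Click 4 (0,5) count=3: revealed 1 new [(0,5)] -> total=11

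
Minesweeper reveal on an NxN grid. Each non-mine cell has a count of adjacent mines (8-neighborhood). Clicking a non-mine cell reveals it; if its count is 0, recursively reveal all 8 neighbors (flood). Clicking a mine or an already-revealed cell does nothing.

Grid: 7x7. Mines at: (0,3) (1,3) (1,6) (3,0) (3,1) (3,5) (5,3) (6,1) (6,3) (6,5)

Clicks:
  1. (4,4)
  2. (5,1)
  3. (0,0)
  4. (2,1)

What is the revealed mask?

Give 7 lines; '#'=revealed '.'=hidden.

Answer: ###....
###....
###....
.......
....#..
.#.....
.......

Derivation:
Click 1 (4,4) count=2: revealed 1 new [(4,4)] -> total=1
Click 2 (5,1) count=1: revealed 1 new [(5,1)] -> total=2
Click 3 (0,0) count=0: revealed 9 new [(0,0) (0,1) (0,2) (1,0) (1,1) (1,2) (2,0) (2,1) (2,2)] -> total=11
Click 4 (2,1) count=2: revealed 0 new [(none)] -> total=11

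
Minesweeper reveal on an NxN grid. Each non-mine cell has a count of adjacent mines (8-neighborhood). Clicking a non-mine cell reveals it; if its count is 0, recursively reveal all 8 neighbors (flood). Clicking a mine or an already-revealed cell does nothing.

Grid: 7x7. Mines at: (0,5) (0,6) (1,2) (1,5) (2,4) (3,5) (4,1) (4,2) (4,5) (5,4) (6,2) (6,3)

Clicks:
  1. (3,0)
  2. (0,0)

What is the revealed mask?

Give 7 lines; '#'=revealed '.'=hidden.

Answer: ##.....
##.....
##.....
##.....
.......
.......
.......

Derivation:
Click 1 (3,0) count=1: revealed 1 new [(3,0)] -> total=1
Click 2 (0,0) count=0: revealed 7 new [(0,0) (0,1) (1,0) (1,1) (2,0) (2,1) (3,1)] -> total=8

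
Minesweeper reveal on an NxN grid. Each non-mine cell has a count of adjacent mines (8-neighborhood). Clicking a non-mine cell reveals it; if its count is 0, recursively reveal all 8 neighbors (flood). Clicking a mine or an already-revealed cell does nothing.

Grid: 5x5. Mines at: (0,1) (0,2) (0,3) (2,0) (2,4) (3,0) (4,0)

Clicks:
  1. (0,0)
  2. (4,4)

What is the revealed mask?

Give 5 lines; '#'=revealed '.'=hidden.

Answer: #....
.###.
.###.
.####
.####

Derivation:
Click 1 (0,0) count=1: revealed 1 new [(0,0)] -> total=1
Click 2 (4,4) count=0: revealed 14 new [(1,1) (1,2) (1,3) (2,1) (2,2) (2,3) (3,1) (3,2) (3,3) (3,4) (4,1) (4,2) (4,3) (4,4)] -> total=15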